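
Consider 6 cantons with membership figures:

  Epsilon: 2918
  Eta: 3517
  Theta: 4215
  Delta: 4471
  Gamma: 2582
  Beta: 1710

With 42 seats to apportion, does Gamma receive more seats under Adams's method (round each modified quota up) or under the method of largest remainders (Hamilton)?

Adams: Epsilon 6, Eta 8, Theta 9, Delta 9, Gamma 6, Beta 4.
Hamilton: Epsilon 6, Eta 8, Theta 9, Delta 10, Gamma 5, Beta 4.
Gamma gets 6 under Adams and 5 under Hamilton.

Adams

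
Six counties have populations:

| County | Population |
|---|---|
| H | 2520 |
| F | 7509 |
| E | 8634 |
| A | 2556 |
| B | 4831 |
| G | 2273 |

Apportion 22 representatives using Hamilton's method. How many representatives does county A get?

2

The standard divisor is 28323/22 ≈ 1287.409.
Standard quotas: H 1.9574, F 5.8326, E 6.7065, A 1.9854, B 3.7525, G 1.7656.
Lower quotas: H 1, F 5, E 6, A 1, B 3, G 1 (sum 17, leaving 5 seats).
Remainders in descending order: A 0.9854, H 0.9574, F 0.8326, G 0.7656, B 0.7525, E 0.7065.
Largest remainders: A, H, F, G, B receive the extra seats.
A receives 2.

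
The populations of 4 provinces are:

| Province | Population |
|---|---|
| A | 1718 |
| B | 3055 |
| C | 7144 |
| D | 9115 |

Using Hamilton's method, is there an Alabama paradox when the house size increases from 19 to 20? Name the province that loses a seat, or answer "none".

At 19 seats: A 2, B 3, C 6, D 8.
At 20 seats: A 1, B 3, C 7, D 9.
A drops from 2 to 1.

A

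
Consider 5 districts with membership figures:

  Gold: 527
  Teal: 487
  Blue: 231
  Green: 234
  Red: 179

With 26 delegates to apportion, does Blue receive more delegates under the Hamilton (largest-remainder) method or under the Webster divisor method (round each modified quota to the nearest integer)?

Webster

Hamilton: Gold 8, Teal 8, Blue 3, Green 4, Red 3.
Webster: Gold 8, Teal 7, Blue 4, Green 4, Red 3.
Blue gets 3 under Hamilton and 4 under Webster.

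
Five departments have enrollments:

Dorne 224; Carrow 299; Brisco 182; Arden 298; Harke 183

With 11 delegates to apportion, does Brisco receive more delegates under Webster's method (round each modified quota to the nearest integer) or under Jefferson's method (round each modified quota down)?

Webster

Webster: Dorne 2, Carrow 3, Brisco 2, Arden 2, Harke 2.
Jefferson: Dorne 2, Carrow 3, Brisco 1, Arden 3, Harke 2.
Brisco gets 2 under Webster and 1 under Jefferson.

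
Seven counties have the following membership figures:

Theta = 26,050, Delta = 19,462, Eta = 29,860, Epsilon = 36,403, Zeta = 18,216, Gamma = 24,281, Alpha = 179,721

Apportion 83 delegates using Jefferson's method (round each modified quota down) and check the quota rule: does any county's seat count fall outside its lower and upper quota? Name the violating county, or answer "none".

Standard quotas: Theta 6.474, Delta 4.836, Eta 7.420, Epsilon 9.046, Zeta 4.527, Gamma 6.034, Alpha 44.662.
Jefferson allocation: Theta 6, Delta 5, Eta 7, Epsilon 9, Zeta 4, Gamma 6, Alpha 46.
Alpha has quota 44.662 (lower 44, upper 45) but receives 46 — outside the quota interval.

Alpha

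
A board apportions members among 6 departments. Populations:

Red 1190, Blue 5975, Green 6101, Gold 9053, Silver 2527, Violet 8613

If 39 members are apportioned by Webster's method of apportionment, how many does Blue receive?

7

Standard divisor 33459/39 ≈ 857.923; standard quotas: Red 1.387, Blue 6.964, Green 7.111, Gold 10.552, Silver 2.945, Violet 10.039.
Rounding to the nearest integer gives Red 1, Blue 7, Green 7, Gold 11, Silver 3, Violet 10 — total 39, matching the house size, so no adjustment is needed.
Blue receives 7.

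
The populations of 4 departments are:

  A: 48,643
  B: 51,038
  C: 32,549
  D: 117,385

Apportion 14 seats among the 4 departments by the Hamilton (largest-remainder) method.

Total 249615; standard divisor 249615/14 ≈ 17829.643.
Standard quotas: A 2.7282, B 2.8625, C 1.8256, D 6.5837.
Lower quotas: A 2, B 2, C 1, D 6 (sum 11, leaving 3 seats).
Remainders in descending order: B 0.8625, C 0.8256, A 0.7282, D 0.5837.
Largest remainders: B, C, A receive the extra seats.

A 3, B 3, C 2, D 6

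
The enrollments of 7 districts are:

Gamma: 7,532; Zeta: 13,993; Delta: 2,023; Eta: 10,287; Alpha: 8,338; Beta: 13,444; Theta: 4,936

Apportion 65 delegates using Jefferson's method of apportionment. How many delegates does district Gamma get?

Standard divisor 60553/65 ≈ 931.585; standard quotas: Gamma 8.085, Zeta 15.021, Delta 2.172, Eta 11.042, Alpha 8.950, Beta 14.431, Theta 5.298.
Rounding down gives 8, 15, 2, 11, 8, 14, 5 = 63 seats, so the divisor must be adjusted.
With modified divisor 890: modified quotas Gamma 8.463, Zeta 15.722, Delta 2.273, Eta 11.558, Alpha 9.369, Beta 15.106, Theta 5.546.
Rounding down: Gamma 8, Zeta 15, Delta 2, Eta 11, Alpha 9, Beta 15, Theta 5 (total 65).
Gamma receives 8.

8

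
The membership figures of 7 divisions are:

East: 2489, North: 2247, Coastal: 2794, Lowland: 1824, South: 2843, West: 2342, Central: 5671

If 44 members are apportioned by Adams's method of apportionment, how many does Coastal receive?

6

Standard divisor 20210/44 ≈ 459.318; standard quotas: East 5.419, North 4.892, Coastal 6.083, Lowland 3.971, South 6.190, West 5.099, Central 12.347.
Rounding up gives 6, 5, 7, 4, 7, 6, 13 = 48 seats, so the divisor must be adjusted.
With modified divisor 490: modified quotas East 5.080, North 4.586, Coastal 5.702, Lowland 3.722, South 5.802, West 4.780, Central 11.573.
Rounding up: East 6, North 5, Coastal 6, Lowland 4, South 6, West 5, Central 12 (total 44).
Coastal receives 6.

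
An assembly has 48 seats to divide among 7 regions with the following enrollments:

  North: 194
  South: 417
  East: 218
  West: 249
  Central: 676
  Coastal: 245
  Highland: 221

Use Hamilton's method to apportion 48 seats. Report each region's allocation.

Standard divisor: 2220 ÷ 48 ≈ 46.25.
Standard quotas: North 4.195, South 9.016, East 4.714, West 5.384, Central 14.616, Coastal 5.297, Highland 4.778.
Lower quotas: North 4, South 9, East 4, West 5, Central 14, Coastal 5, Highland 4 (sum 45, leaving 3 seats).
Remainders in descending order: Highland 0.778, East 0.714, Central 0.616, West 0.384, Coastal 0.297, North 0.195, South 0.016.
Largest remainders: Highland, East, Central receive the extra seats.

North 4, South 9, East 5, West 5, Central 15, Coastal 5, Highland 5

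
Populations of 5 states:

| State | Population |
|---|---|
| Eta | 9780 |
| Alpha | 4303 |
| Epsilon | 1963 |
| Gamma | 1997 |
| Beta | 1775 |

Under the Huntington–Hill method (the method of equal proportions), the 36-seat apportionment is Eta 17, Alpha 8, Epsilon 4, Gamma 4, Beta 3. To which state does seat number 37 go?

Priority for the next seat is population ÷ (√(s·(s+1))).
Priorities: Eta 559.085, Alpha 507.113, Epsilon 438.940, Gamma 446.543, Beta 512.398.
Highest priority: Eta.

Eta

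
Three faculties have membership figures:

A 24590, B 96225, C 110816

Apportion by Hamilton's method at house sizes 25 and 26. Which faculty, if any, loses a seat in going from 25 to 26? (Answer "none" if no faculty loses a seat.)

At 25 seats: A 3, B 10, C 12.
At 26 seats: A 3, B 11, C 12.
No faculty's allocation decreased.

none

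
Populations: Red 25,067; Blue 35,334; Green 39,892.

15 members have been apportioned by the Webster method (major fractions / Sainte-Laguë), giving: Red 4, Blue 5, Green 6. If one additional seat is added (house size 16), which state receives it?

Blue

Priority for the next seat is population ÷ (current seats + 0.5).
Priorities: Red 5570.444, Blue 6424.364, Green 6137.231.
Highest priority: Blue.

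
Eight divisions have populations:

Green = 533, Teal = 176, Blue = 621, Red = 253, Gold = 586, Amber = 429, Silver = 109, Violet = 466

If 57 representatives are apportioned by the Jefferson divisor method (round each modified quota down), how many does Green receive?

10

Standard divisor 3173/57 ≈ 55.667; standard quotas: Green 9.575, Teal 3.162, Blue 11.156, Red 4.545, Gold 10.527, Amber 7.707, Silver 1.958, Violet 8.371.
Rounding down gives 9, 3, 11, 4, 10, 7, 1, 8 = 53 seats, so the divisor must be adjusted.
With modified divisor 53: modified quotas Green 10.057, Teal 3.321, Blue 11.717, Red 4.774, Gold 11.057, Amber 8.094, Silver 2.057, Violet 8.792.
Rounding down: Green 10, Teal 3, Blue 11, Red 4, Gold 11, Amber 8, Silver 2, Violet 8 (total 57).
Green receives 10.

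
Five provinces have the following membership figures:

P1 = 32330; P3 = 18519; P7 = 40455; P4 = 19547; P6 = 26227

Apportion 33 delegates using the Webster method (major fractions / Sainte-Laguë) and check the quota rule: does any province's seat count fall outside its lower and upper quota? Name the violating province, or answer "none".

Standard quotas: P1 7.783, P3 4.458, P7 9.739, P4 4.706, P6 6.314.
Webster allocation: P1 8, P3 4, P7 10, P4 5, P6 6.
Every allocation lies between the lower and upper quota.

none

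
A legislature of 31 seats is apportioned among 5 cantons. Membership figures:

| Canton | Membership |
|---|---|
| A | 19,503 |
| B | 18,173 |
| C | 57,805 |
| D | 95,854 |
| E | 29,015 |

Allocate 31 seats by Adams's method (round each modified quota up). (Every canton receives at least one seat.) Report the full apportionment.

A 3, B 3, C 8, D 13, E 4

Standard divisor 220350/31 ≈ 7108.065; standard quotas: A 2.744, B 2.557, C 8.132, D 13.485, E 4.082.
Rounding up gives 3, 3, 9, 14, 5 = 34 seats, so the divisor must be adjusted.
With modified divisor 7700: modified quotas A 2.533, B 2.360, C 7.507, D 12.449, E 3.768.
Rounding up: A 3, B 3, C 8, D 13, E 4 (total 31).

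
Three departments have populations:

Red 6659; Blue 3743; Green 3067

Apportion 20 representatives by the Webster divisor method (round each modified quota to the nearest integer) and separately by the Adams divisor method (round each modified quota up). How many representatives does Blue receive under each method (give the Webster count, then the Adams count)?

Webster: Red 10, Blue 5, Green 5.
Adams: Red 9, Blue 6, Green 5.
Blue gets 5 under Webster and 6 under Adams.

5 and 6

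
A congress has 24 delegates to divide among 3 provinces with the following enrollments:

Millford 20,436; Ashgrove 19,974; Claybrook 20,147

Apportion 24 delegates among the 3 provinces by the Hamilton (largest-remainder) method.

The standard divisor is 60557/24 ≈ 2523.208.
Standard quotas: Millford 8.0992, Ashgrove 7.9161, Claybrook 7.9847.
Lower quotas: Millford 8, Ashgrove 7, Claybrook 7 (sum 22, leaving 2 seats).
Remainders in descending order: Claybrook 0.9847, Ashgrove 0.9161, Millford 0.0992.
Largest remainders: Claybrook, Ashgrove receive the extra seats.

Millford=8, Ashgrove=8, Claybrook=8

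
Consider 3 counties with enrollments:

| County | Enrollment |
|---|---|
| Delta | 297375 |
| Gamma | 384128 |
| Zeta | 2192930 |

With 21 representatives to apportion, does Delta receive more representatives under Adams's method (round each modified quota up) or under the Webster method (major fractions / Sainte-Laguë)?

Adams: Delta 3, Gamma 3, Zeta 15.
Webster: Delta 2, Gamma 3, Zeta 16.
Delta gets 3 under Adams and 2 under Webster.

Adams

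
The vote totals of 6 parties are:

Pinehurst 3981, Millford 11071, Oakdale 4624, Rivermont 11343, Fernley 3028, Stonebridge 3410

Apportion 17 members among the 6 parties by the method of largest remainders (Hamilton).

Pinehurst: 2, Millford: 5, Oakdale: 2, Rivermont: 5, Fernley: 1, Stonebridge: 2

Standard divisor: 37457 ÷ 17 ≈ 2203.353.
Standard quotas: Pinehurst 1.8068, Millford 5.0246, Oakdale 2.0986, Rivermont 5.1481, Fernley 1.3743, Stonebridge 1.5476.
Lower quotas: Pinehurst 1, Millford 5, Oakdale 2, Rivermont 5, Fernley 1, Stonebridge 1 (sum 15, leaving 2 seats).
Remainders in descending order: Pinehurst 0.8068, Stonebridge 0.5476, Fernley 0.3743, Rivermont 0.1481, Oakdale 0.0986, Millford 0.0246.
Largest remainders: Pinehurst, Stonebridge receive the extra seats.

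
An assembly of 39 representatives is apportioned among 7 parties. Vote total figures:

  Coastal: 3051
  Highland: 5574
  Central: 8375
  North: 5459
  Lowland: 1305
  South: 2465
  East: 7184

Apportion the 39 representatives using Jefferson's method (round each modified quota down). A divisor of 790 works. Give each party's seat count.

With modified divisor 790: modified quotas Coastal 3.862, Highland 7.056, Central 10.601, North 6.910, Lowland 1.652, South 3.120, East 9.094.
Rounding down: Coastal 3, Highland 7, Central 10, North 6, Lowland 1, South 3, East 9 (total 39).

Coastal 3, Highland 7, Central 10, North 6, Lowland 1, South 3, East 9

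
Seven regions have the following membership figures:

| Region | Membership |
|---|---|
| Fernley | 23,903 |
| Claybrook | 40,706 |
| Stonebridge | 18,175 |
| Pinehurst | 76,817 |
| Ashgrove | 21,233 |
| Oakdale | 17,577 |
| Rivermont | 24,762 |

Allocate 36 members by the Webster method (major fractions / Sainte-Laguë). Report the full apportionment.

Standard divisor 223173/36 ≈ 6199.25; standard quotas: Fernley 3.856, Claybrook 6.566, Stonebridge 2.932, Pinehurst 12.391, Ashgrove 3.425, Oakdale 2.835, Rivermont 3.994.
Rounding to the nearest integer gives Fernley 4, Claybrook 7, Stonebridge 3, Pinehurst 12, Ashgrove 3, Oakdale 3, Rivermont 4 — total 36, matching the house size, so no adjustment is needed.

Fernley=4, Claybrook=7, Stonebridge=3, Pinehurst=12, Ashgrove=3, Oakdale=3, Rivermont=4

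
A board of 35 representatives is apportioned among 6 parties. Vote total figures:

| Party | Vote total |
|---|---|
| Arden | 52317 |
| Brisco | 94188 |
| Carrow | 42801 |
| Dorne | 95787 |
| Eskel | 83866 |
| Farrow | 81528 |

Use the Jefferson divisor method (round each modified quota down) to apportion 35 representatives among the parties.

Standard divisor 450487/35 ≈ 12871.057; standard quotas: Arden 4.065, Brisco 7.318, Carrow 3.325, Dorne 7.442, Eskel 6.516, Farrow 6.334.
Rounding down gives 4, 7, 3, 7, 6, 6 = 33 seats, so the divisor must be adjusted.
With modified divisor 11900: modified quotas Arden 4.396, Brisco 7.915, Carrow 3.597, Dorne 8.049, Eskel 7.048, Farrow 6.851.
Rounding down: Arden 4, Brisco 7, Carrow 3, Dorne 8, Eskel 7, Farrow 6 (total 35).

Arden 4; Brisco 7; Carrow 3; Dorne 8; Eskel 7; Farrow 6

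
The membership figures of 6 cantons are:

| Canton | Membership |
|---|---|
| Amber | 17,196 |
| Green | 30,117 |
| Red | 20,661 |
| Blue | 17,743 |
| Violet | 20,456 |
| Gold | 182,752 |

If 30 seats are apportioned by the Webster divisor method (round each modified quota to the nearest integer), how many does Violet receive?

Standard divisor 288925/30 ≈ 9630.833; standard quotas: Amber 1.786, Green 3.127, Red 2.145, Blue 1.842, Violet 2.124, Gold 18.976.
Rounding to the nearest integer gives Amber 2, Green 3, Red 2, Blue 2, Violet 2, Gold 19 — total 30, matching the house size, so no adjustment is needed.
Violet receives 2.

2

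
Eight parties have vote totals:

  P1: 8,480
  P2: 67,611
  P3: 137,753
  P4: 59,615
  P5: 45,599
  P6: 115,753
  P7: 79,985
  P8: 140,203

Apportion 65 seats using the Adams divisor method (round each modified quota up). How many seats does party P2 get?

Standard divisor 654999/65 ≈ 10076.908; standard quotas: P1 0.842, P2 6.709, P3 13.670, P4 5.916, P5 4.525, P6 11.487, P7 7.937, P8 13.913.
Rounding up gives 1, 7, 14, 6, 5, 12, 8, 14 = 67 seats, so the divisor must be adjusted.
With modified divisor 10700: modified quotas P1 0.793, P2 6.319, P3 12.874, P4 5.571, P5 4.262, P6 10.818, P7 7.475, P8 13.103.
Rounding up: P1 1, P2 7, P3 13, P4 6, P5 5, P6 11, P7 8, P8 14 (total 65).
P2 receives 7.

7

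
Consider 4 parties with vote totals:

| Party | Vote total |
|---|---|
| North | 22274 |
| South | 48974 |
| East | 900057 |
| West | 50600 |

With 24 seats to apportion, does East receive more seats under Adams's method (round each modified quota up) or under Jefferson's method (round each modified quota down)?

Adams: North 1, South 2, East 19, West 2.
Jefferson: North 0, South 1, East 22, West 1.
East gets 19 under Adams and 22 under Jefferson.

Jefferson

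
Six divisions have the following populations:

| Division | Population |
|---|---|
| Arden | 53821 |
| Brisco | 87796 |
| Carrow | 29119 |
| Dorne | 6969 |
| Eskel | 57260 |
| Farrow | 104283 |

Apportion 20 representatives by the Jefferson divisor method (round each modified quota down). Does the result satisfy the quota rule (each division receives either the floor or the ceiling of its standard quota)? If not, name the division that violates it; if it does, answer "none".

Standard quotas: Arden 3.173, Brisco 5.176, Carrow 1.717, Dorne 0.411, Eskel 3.376, Farrow 6.148.
Jefferson allocation: Arden 3, Brisco 6, Carrow 1, Dorne 0, Eskel 3, Farrow 7.
Every allocation lies between the lower and upper quota.

none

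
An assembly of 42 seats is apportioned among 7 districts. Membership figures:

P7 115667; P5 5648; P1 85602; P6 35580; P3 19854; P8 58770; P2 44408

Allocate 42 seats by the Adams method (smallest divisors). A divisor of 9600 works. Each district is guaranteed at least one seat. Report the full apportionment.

With modified divisor 9600: modified quotas P7 12.049, P5 0.588, P1 8.917, P6 3.706, P3 2.068, P8 6.122, P2 4.626.
Rounding up: P7 13, P5 1, P1 9, P6 4, P3 3, P8 7, P2 5 (total 42).

P7=13; P5=1; P1=9; P6=4; P3=3; P8=7; P2=5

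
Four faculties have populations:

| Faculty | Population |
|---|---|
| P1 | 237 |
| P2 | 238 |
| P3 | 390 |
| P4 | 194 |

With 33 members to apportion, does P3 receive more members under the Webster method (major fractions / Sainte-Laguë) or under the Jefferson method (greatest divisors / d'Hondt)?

Jefferson

Webster: P1 7, P2 8, P3 12, P4 6.
Jefferson: P1 7, P2 7, P3 13, P4 6.
P3 gets 12 under Webster and 13 under Jefferson.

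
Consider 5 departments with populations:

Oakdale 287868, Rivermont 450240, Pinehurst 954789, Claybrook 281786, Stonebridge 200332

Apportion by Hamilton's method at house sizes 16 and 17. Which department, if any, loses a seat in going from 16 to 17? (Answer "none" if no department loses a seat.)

At 16 seats: Oakdale 2, Rivermont 3, Pinehurst 7, Claybrook 2, Stonebridge 2.
At 17 seats: Oakdale 2, Rivermont 4, Pinehurst 7, Claybrook 2, Stonebridge 2.
No department's allocation decreased.

none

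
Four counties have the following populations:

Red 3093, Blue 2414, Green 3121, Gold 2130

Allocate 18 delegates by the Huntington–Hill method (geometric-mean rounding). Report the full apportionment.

With divisor 592: modified quotas Red 5.225, Blue 4.078, Green 5.272, Gold 3.598.
Geometric-mean thresholds: Red √(5·6)=5.477, Blue √(4·5)=4.472, Green √(5·6)=5.477, Gold √(3·4)=3.464.
Each quota rounded against its threshold gives Red 5, Blue 4, Green 5, Gold 4 (total 18).

Red 5, Blue 4, Green 5, Gold 4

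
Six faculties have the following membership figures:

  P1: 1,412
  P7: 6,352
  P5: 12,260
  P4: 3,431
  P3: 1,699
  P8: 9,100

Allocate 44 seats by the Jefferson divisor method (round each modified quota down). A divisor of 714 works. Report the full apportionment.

With modified divisor 714: modified quotas P1 1.978, P7 8.896, P5 17.171, P4 4.805, P3 2.380, P8 12.745.
Rounding down: P1 1, P7 8, P5 17, P4 4, P3 2, P8 12 (total 44).

P1=1, P7=8, P5=17, P4=4, P3=2, P8=12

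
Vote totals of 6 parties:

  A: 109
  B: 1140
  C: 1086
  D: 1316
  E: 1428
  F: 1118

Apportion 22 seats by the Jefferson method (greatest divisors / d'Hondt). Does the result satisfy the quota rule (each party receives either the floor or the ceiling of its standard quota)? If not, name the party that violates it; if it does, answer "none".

none

Standard quotas: A 0.387, B 4.047, C 3.855, D 4.672, E 5.070, F 3.969.
Jefferson allocation: A 0, B 4, C 4, D 5, E 5, F 4.
Every allocation lies between the lower and upper quota.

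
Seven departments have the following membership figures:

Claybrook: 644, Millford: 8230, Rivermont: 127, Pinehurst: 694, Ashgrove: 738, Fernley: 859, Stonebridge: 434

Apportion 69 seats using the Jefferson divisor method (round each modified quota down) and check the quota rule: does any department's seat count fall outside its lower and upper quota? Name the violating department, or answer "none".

Millford

Standard quotas: Claybrook 3.790, Millford 48.428, Rivermont 0.747, Pinehurst 4.084, Ashgrove 4.343, Fernley 5.055, Stonebridge 2.554.
Jefferson allocation: Claybrook 3, Millford 51, Rivermont 0, Pinehurst 4, Ashgrove 4, Fernley 5, Stonebridge 2.
Millford has quota 48.428 (lower 48, upper 49) but receives 51 — outside the quota interval.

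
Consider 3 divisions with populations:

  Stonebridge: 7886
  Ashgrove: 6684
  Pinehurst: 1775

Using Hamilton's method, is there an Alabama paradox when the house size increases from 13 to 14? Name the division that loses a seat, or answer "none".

At 13 seats: Stonebridge 6, Ashgrove 5, Pinehurst 2.
At 14 seats: Stonebridge 7, Ashgrove 6, Pinehurst 1.
Pinehurst drops from 2 to 1.

Pinehurst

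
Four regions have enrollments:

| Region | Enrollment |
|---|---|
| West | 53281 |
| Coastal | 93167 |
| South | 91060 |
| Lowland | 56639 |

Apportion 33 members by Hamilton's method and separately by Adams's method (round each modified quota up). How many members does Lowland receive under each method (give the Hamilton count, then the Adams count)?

6 and 7

Hamilton: West 6, Coastal 11, South 10, Lowland 6.
Adams: West 6, Coastal 10, South 10, Lowland 7.
Lowland gets 6 under Hamilton and 7 under Adams.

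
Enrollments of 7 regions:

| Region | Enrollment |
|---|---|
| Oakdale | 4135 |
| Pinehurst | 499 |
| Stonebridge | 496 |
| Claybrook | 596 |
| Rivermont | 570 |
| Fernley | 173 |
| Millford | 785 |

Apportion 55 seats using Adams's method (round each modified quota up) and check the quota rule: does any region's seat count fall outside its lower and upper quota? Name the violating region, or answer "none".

Oakdale

Standard quotas: Oakdale 31.352, Pinehurst 3.783, Stonebridge 3.761, Claybrook 4.519, Rivermont 4.322, Fernley 1.312, Millford 5.952.
Adams allocation: Oakdale 30, Pinehurst 4, Stonebridge 4, Claybrook 5, Rivermont 4, Fernley 2, Millford 6.
Oakdale has quota 31.352 (lower 31, upper 32) but receives 30 — outside the quota interval.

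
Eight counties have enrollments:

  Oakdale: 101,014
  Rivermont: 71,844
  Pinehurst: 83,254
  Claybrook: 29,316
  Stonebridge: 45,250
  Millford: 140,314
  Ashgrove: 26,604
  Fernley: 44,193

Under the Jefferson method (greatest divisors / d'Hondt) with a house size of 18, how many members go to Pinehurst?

Standard divisor 541789/18 ≈ 30099.389; standard quotas: Oakdale 3.356, Rivermont 2.387, Pinehurst 2.766, Claybrook 0.974, Stonebridge 1.503, Millford 4.662, Ashgrove 0.884, Fernley 1.468.
Rounding down gives 3, 2, 2, 0, 1, 4, 0, 1 = 13 seats, so the divisor must be adjusted.
With modified divisor 24600: modified quotas Oakdale 4.106, Rivermont 2.920, Pinehurst 3.384, Claybrook 1.192, Stonebridge 1.839, Millford 5.704, Ashgrove 1.081, Fernley 1.796.
Rounding down: Oakdale 4, Rivermont 2, Pinehurst 3, Claybrook 1, Stonebridge 1, Millford 5, Ashgrove 1, Fernley 1 (total 18).
Pinehurst receives 3.

3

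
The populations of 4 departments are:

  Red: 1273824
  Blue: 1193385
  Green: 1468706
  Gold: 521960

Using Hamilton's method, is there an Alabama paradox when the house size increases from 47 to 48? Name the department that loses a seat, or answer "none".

At 47 seats: Red 13, Blue 13, Green 15, Gold 6.
At 48 seats: Red 14, Blue 13, Green 16, Gold 5.
Gold drops from 6 to 5.

Gold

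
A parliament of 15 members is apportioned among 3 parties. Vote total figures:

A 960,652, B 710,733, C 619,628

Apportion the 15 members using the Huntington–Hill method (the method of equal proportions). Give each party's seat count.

With divisor 153578: modified quotas A 6.255, B 4.628, C 4.035.
Geometric-mean thresholds: A √(6·7)=6.481, B √(4·5)=4.472, C √(4·5)=4.472.
Each quota rounded against its threshold gives A 6, B 5, C 4 (total 15).

A 6, B 5, C 4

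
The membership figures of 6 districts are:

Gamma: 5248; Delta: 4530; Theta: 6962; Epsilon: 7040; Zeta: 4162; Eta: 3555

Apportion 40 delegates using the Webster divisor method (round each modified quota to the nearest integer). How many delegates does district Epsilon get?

Standard divisor 31497/40 ≈ 787.425; standard quotas: Gamma 6.665, Delta 5.753, Theta 8.841, Epsilon 8.941, Zeta 5.286, Eta 4.515.
Rounding to the nearest integer gives 7, 6, 9, 9, 5, 5 = 41 seats, so the divisor must be adjusted.
With modified divisor 800: modified quotas Gamma 6.560, Delta 5.662, Theta 8.703, Epsilon 8.800, Zeta 5.202, Eta 4.444.
Rounding to the nearest integer: Gamma 7, Delta 6, Theta 9, Epsilon 9, Zeta 5, Eta 4 (total 40).
Epsilon receives 9.

9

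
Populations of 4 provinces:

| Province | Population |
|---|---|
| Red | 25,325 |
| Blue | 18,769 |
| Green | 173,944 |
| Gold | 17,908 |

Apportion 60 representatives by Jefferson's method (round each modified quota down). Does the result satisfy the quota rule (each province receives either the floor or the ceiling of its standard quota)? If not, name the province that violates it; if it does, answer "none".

Standard quotas: Red 6.440, Blue 4.773, Green 44.233, Gold 4.554.
Jefferson allocation: Red 6, Blue 4, Green 46, Gold 4.
Green has quota 44.233 (lower 44, upper 45) but receives 46 — outside the quota interval.

Green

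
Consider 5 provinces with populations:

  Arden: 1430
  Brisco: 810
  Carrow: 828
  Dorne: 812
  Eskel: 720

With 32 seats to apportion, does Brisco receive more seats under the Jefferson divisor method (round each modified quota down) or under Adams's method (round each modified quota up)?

Jefferson: Arden 10, Brisco 5, Carrow 6, Dorne 6, Eskel 5.
Adams: Arden 9, Brisco 6, Carrow 6, Dorne 6, Eskel 5.
Brisco gets 5 under Jefferson and 6 under Adams.

Adams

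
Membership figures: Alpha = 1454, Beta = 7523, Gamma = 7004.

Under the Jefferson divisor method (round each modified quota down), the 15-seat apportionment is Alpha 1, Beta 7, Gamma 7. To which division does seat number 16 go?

Beta

Priority for the next seat is population ÷ (current seats + 1).
Priorities: Alpha 727.000, Beta 940.375, Gamma 875.500.
Highest priority: Beta.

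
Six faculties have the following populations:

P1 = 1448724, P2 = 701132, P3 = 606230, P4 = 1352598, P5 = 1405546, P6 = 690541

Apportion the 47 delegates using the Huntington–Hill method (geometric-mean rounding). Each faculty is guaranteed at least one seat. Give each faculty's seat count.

With divisor 131489: modified quotas P1 11.018, P2 5.332, P3 4.610, P4 10.287, P5 10.689, P6 5.252.
Geometric-mean thresholds: P1 √(11·12)=11.489, P2 √(5·6)=5.477, P3 √(4·5)=4.472, P4 √(10·11)=10.488, P5 √(10·11)=10.488, P6 √(5·6)=5.477.
Each quota rounded against its threshold gives P1 11, P2 5, P3 5, P4 10, P5 11, P6 5 (total 47).

P1 11, P2 5, P3 5, P4 10, P5 11, P6 5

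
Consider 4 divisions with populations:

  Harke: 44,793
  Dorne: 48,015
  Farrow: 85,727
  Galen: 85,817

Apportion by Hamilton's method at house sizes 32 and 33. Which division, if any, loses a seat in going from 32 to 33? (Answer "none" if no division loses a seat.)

At 32 seats: Harke 6, Dorne 6, Farrow 10, Galen 10.
At 33 seats: Harke 5, Dorne 6, Farrow 11, Galen 11.
Harke drops from 6 to 5.

Harke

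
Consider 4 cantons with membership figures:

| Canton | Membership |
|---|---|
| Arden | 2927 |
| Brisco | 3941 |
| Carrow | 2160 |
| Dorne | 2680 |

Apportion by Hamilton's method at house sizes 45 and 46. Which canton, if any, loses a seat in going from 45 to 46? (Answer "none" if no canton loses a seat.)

Carrow

At 45 seats: Arden 11, Brisco 15, Carrow 9, Dorne 10.
At 46 seats: Arden 12, Brisco 15, Carrow 8, Dorne 11.
Carrow drops from 9 to 8.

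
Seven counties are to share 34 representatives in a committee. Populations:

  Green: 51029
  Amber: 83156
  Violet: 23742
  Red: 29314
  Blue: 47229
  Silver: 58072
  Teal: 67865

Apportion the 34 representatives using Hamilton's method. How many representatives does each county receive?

Green=5, Amber=8, Violet=2, Red=3, Blue=4, Silver=6, Teal=6

Standard divisor: 360407 ÷ 34 ≈ 10600.206.
Standard quotas: Green 4.8140, Amber 7.8448, Violet 2.2398, Red 2.7654, Blue 4.4555, Silver 5.4784, Teal 6.4022.
Lower quotas: Green 4, Amber 7, Violet 2, Red 2, Blue 4, Silver 5, Teal 6 (sum 30, leaving 4 seats).
Remainders in descending order: Amber 0.8448, Green 0.8140, Red 0.7654, Silver 0.4784, Blue 0.4555, Teal 0.4022, Violet 0.2398.
Largest remainders: Amber, Green, Red, Silver receive the extra seats.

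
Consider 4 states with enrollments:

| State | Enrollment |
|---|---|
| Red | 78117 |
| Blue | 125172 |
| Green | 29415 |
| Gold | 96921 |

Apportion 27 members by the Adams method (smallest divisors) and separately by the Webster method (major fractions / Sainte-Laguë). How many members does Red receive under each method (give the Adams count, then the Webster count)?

Adams: Red 6, Blue 10, Green 3, Gold 8.
Webster: Red 7, Blue 10, Green 2, Gold 8.
Red gets 6 under Adams and 7 under Webster.

6 and 7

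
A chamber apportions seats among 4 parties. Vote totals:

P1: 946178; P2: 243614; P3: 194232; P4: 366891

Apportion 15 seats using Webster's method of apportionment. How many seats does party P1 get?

Standard divisor 1750915/15 ≈ 116727.667; standard quotas: P1 8.106, P2 2.087, P3 1.664, P4 3.143.
Rounding to the nearest integer gives P1 8, P2 2, P3 2, P4 3 — total 15, matching the house size, so no adjustment is needed.
P1 receives 8.

8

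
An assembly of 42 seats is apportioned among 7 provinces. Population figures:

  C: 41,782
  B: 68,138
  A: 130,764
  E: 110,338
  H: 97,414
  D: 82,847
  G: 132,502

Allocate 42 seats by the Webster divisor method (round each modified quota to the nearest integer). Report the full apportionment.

C 3; B 4; A 8; E 7; H 6; D 5; G 9

Standard divisor 663785/42 ≈ 15804.405; standard quotas: C 2.644, B 4.311, A 8.274, E 6.981, H 6.164, D 5.242, G 8.384.
Rounding to the nearest integer gives 3, 4, 8, 7, 6, 5, 8 = 41 seats, so the divisor must be adjusted.
With modified divisor 15500: modified quotas C 2.696, B 4.396, A 8.436, E 7.119, H 6.285, D 5.345, G 8.549.
Rounding to the nearest integer: C 3, B 4, A 8, E 7, H 6, D 5, G 9 (total 42).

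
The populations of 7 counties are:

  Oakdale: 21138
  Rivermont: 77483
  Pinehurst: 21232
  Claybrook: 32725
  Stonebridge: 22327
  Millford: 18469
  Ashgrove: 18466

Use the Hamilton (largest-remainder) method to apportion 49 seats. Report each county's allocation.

Oakdale: 5, Rivermont: 18, Pinehurst: 5, Claybrook: 8, Stonebridge: 5, Millford: 4, Ashgrove: 4

The standard divisor is 211840/49 ≈ 4323.265.
Standard quotas: Oakdale 4.8894, Rivermont 17.9223, Pinehurst 4.9111, Claybrook 7.5695, Stonebridge 5.1644, Millford 4.2720, Ashgrove 4.2713.
Lower quotas: Oakdale 4, Rivermont 17, Pinehurst 4, Claybrook 7, Stonebridge 5, Millford 4, Ashgrove 4 (sum 45, leaving 4 seats).
Remainders in descending order: Rivermont 0.9223, Pinehurst 0.9111, Oakdale 0.8894, Claybrook 0.5695, Millford 0.2720, Ashgrove 0.2713, Stonebridge 0.1644.
Largest remainders: Rivermont, Pinehurst, Oakdale, Claybrook receive the extra seats.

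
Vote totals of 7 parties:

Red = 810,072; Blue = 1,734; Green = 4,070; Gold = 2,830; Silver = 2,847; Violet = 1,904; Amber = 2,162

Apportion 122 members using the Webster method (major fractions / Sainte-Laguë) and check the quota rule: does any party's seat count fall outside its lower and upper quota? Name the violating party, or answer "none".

Red

Standard quotas: Red 119.703, Blue 0.256, Green 0.601, Gold 0.418, Silver 0.421, Violet 0.281, Amber 0.319.
Webster allocation: Red 121, Blue 0, Green 1, Gold 0, Silver 0, Violet 0, Amber 0.
Red has quota 119.703 (lower 119, upper 120) but receives 121 — outside the quota interval.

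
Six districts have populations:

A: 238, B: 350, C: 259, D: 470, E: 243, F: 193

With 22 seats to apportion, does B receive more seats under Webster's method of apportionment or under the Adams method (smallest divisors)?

Webster

Webster: A 3, B 5, C 3, D 6, E 3, F 2.
Adams: A 3, B 4, C 3, D 6, E 3, F 3.
B gets 5 under Webster and 4 under Adams.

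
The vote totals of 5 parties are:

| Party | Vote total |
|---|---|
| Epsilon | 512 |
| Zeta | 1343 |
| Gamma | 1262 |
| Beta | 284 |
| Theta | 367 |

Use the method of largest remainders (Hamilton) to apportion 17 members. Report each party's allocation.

Epsilon=2; Zeta=6; Gamma=6; Beta=1; Theta=2

The standard divisor is 3768/17 ≈ 221.647.
Standard quotas: Epsilon 2.310, Zeta 6.059, Gamma 5.694, Beta 1.281, Theta 1.656.
Lower quotas: Epsilon 2, Zeta 6, Gamma 5, Beta 1, Theta 1 (sum 15, leaving 2 seats).
Remainders in descending order: Gamma 0.694, Theta 0.656, Epsilon 0.310, Beta 0.281, Zeta 0.059.
Largest remainders: Gamma, Theta receive the extra seats.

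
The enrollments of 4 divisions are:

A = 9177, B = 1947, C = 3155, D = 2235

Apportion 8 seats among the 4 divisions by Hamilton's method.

A=4; B=1; C=2; D=1

Total 16514; standard divisor 16514/8 ≈ 2064.25.
Standard quotas: A 4.4457, B 0.9432, C 1.5284, D 1.0827.
Lower quotas: A 4, B 0, C 1, D 1 (sum 6, leaving 2 seats).
Remainders in descending order: B 0.9432, C 0.5284, A 0.4457, D 0.0827.
Largest remainders: B, C receive the extra seats.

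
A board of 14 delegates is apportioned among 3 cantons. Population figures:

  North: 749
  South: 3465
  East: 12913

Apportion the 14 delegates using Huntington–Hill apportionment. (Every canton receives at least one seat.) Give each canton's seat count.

With divisor 1296: modified quotas North 0.578, South 2.674, East 9.964.
Geometric-mean thresholds: North (min 1), South √(2·3)=2.449, East √(9·10)=9.487.
Each quota rounded against its threshold gives North 1, South 3, East 10 (total 14).

North: 1, South: 3, East: 10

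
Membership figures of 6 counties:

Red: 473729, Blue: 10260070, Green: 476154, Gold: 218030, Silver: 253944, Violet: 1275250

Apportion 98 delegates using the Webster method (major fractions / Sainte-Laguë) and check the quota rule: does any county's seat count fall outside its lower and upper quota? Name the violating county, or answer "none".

Blue

Standard quotas: Red 3.583, Blue 77.601, Green 3.601, Gold 1.649, Silver 1.921, Violet 9.645.
Webster allocation: Red 4, Blue 76, Green 4, Gold 2, Silver 2, Violet 10.
Blue has quota 77.601 (lower 77, upper 78) but receives 76 — outside the quota interval.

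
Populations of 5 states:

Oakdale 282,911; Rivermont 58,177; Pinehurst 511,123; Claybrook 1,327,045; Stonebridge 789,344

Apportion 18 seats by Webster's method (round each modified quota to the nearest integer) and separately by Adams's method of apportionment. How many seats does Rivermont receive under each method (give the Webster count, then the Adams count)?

0 and 1

Webster: Oakdale 2, Rivermont 0, Pinehurst 3, Claybrook 8, Stonebridge 5.
Adams: Oakdale 2, Rivermont 1, Pinehurst 3, Claybrook 7, Stonebridge 5.
Rivermont gets 0 under Webster and 1 under Adams.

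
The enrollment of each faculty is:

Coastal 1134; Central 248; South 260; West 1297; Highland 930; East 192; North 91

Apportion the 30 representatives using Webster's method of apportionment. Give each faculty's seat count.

Coastal 8, Central 2, South 2, West 9, Highland 7, East 1, North 1

Standard divisor 4152/30 ≈ 138.4; standard quotas: Coastal 8.194, Central 1.792, South 1.879, West 9.371, Highland 6.720, East 1.387, North 0.658.
Rounding to the nearest integer gives Coastal 8, Central 2, South 2, West 9, Highland 7, East 1, North 1 — total 30, matching the house size, so no adjustment is needed.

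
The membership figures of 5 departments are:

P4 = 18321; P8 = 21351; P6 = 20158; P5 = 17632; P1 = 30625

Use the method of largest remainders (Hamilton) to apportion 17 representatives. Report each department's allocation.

The standard divisor is 108087/17 ≈ 6358.059.
Standard quotas: P4 2.8815, P8 3.3581, P6 3.1705, P5 2.7732, P1 4.8167.
Lower quotas: P4 2, P8 3, P6 3, P5 2, P1 4 (sum 14, leaving 3 seats).
Remainders in descending order: P4 0.8815, P1 0.8167, P5 0.7732, P8 0.3581, P6 0.1705.
The surplus seats go to P4, P1, P5.

P4 3, P8 3, P6 3, P5 3, P1 5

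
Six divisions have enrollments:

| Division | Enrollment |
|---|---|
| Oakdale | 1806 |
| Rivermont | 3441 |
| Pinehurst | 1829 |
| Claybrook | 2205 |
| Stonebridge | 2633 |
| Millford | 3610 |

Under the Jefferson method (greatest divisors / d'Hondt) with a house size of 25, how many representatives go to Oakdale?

3

Standard divisor 15524/25 ≈ 620.96; standard quotas: Oakdale 2.908, Rivermont 5.541, Pinehurst 2.945, Claybrook 3.551, Stonebridge 4.240, Millford 5.814.
Rounding down gives 2, 5, 2, 3, 4, 5 = 21 seats, so the divisor must be adjusted.
With modified divisor 560: modified quotas Oakdale 3.225, Rivermont 6.145, Pinehurst 3.266, Claybrook 3.938, Stonebridge 4.702, Millford 6.446.
Rounding down: Oakdale 3, Rivermont 6, Pinehurst 3, Claybrook 3, Stonebridge 4, Millford 6 (total 25).
Oakdale receives 3.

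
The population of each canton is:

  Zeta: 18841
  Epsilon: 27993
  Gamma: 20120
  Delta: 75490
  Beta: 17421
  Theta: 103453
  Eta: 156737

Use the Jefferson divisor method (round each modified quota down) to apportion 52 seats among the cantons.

Zeta 2; Epsilon 3; Gamma 2; Delta 10; Beta 2; Theta 13; Eta 20

Standard divisor 420055/52 ≈ 8077.981; standard quotas: Zeta 2.332, Epsilon 3.465, Gamma 2.491, Delta 9.345, Beta 2.157, Theta 12.807, Eta 19.403.
Rounding down gives 2, 3, 2, 9, 2, 12, 19 = 49 seats, so the divisor must be adjusted.
With modified divisor 7500: modified quotas Zeta 2.512, Epsilon 3.732, Gamma 2.683, Delta 10.065, Beta 2.323, Theta 13.794, Eta 20.898.
Rounding down: Zeta 2, Epsilon 3, Gamma 2, Delta 10, Beta 2, Theta 13, Eta 20 (total 52).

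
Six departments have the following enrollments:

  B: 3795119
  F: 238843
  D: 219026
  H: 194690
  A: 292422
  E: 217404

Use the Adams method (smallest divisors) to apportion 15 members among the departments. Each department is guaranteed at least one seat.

B=10; F=1; D=1; H=1; A=1; E=1

Standard divisor 4957504/15 ≈ 330500.267; standard quotas: B 11.483, F 0.723, D 0.663, H 0.589, A 0.885, E 0.658.
Rounding up gives 12, 1, 1, 1, 1, 1 = 17 seats, so the divisor must be adjusted.
With modified divisor 400600: modified quotas B 9.474, F 0.596, D 0.547, H 0.486, A 0.730, E 0.543.
Rounding up: B 10, F 1, D 1, H 1, A 1, E 1 (total 15).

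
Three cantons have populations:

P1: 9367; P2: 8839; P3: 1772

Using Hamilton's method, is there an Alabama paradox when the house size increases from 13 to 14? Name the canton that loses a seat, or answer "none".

none

At 13 seats: P1 6, P2 6, P3 1.
At 14 seats: P1 7, P2 6, P3 1.
No canton's allocation decreased.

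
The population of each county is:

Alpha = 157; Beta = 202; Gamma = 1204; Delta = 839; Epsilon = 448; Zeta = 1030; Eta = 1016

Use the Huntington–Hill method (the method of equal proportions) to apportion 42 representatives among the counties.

With divisor 117: modified quotas Alpha 1.342, Beta 1.726, Gamma 10.291, Delta 7.171, Epsilon 3.829, Zeta 8.803, Eta 8.684.
Geometric-mean thresholds: Alpha √(1·2)=1.414, Beta √(1·2)=1.414, Gamma √(10·11)=10.488, Delta √(7·8)=7.483, Epsilon √(3·4)=3.464, Zeta √(8·9)=8.485, Eta √(8·9)=8.485.
Each quota rounded against its threshold gives Alpha 1, Beta 2, Gamma 10, Delta 7, Epsilon 4, Zeta 9, Eta 9 (total 42).

Alpha 1, Beta 2, Gamma 10, Delta 7, Epsilon 4, Zeta 9, Eta 9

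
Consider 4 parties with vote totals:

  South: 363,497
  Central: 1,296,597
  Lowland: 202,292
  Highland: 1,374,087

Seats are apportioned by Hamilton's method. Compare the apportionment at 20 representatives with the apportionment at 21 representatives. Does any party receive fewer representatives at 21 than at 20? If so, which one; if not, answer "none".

none

At 20 seats: South 2, Central 8, Lowland 1, Highland 9.
At 21 seats: South 2, Central 9, Lowland 1, Highland 9.
No party's allocation decreased.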